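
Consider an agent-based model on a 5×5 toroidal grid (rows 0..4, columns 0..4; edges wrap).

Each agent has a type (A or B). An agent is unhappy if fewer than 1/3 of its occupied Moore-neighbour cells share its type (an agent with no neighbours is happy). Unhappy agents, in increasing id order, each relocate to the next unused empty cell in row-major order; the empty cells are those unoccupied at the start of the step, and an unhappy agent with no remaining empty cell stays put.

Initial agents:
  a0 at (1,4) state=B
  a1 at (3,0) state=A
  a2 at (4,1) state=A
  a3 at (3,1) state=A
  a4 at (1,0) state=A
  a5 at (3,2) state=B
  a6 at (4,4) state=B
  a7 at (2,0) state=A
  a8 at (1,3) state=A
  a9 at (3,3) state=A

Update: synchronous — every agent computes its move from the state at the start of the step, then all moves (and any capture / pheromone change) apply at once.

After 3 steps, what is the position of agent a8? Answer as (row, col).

t=1: a0@(0,0):B a1@(3,0):A a2@(4,1):A a3@(3,1):A a4@(1,0):A a5@(0,1):B a6@(0,2):B a7@(2,0):A a8@(0,3):A a9@(0,4):A
t=2: a0@(1,1):B a1@(3,0):A a2@(4,1):A a3@(3,1):A a4@(1,0):A a5@(0,1):B a6@(0,2):B a7@(2,0):A a8@(0,3):A a9@(0,4):A
t=3: (unchanged — steady state)

(0, 3)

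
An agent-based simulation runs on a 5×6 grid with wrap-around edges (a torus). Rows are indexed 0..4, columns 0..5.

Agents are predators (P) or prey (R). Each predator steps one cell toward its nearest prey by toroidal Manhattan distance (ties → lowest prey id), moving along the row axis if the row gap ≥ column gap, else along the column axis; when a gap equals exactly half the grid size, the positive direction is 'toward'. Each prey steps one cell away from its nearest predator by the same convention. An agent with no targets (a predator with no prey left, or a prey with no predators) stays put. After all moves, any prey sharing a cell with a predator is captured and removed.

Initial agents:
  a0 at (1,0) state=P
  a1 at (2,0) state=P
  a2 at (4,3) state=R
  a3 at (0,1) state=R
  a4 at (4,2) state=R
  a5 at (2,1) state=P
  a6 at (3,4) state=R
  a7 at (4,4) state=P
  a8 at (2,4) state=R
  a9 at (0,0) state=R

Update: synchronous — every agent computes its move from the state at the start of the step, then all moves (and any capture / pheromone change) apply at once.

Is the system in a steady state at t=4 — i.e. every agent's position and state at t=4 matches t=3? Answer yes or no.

t=1: a0@(0,0):P a1@(2,5):P a2@(4,2):R a3@(4,1):R a4@(4,1):R a5@(1,1):P a6@(2,4):R a7@(4,3):P a8@(2,3):R a9@(4,0):R
t=2: a0@(4,0):P a1@(2,4):P a2@(4,1):R a3@(3,1):R a4@(3,1):R a5@(0,1):P a6@(2,3):R a7@(4,2):P a8@(2,2):R a9@(3,0):R
t=3: a0@(4,1):P a1@(2,3):P a2@(4,2):R a3@(2,1):R a4@(2,1):R a5@(4,1):P a6@(2,2):R a7@(4,1):P a8@(2,1):R a9@(2,0):R
t=4: a0@(4,2):P a1@(2,2):P a2@(4,3):R a3@(1,1):R a4@(1,1):R a5@(4,2):P a6@(2,1):R a7@(4,2):P a8@(1,1):R a9@(1,0):R

no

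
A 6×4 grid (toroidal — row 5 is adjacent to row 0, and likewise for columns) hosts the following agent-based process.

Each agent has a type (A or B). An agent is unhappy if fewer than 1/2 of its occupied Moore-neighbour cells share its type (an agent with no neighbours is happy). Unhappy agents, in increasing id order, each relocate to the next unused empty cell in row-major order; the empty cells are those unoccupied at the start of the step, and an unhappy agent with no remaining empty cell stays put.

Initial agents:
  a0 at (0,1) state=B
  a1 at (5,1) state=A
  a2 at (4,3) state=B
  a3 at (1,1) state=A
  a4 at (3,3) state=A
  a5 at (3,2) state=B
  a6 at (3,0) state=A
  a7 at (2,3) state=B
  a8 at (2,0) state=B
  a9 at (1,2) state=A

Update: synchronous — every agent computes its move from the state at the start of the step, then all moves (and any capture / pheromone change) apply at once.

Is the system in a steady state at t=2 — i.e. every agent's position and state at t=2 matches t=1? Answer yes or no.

no

t=1: a0@(0,0):B a1@(0,2):A a2@(0,3):B a3@(1,0):A a4@(1,3):A a5@(3,2):B a6@(2,1):A a7@(2,2):B a8@(3,1):B a9@(4,0):A
t=2: a0@(0,1):B a1@(0,2):A a2@(1,1):B a3@(1,0):A a4@(1,2):A a5@(3,2):B a6@(2,0):A a7@(2,2):B a8@(3,1):B a9@(2,3):A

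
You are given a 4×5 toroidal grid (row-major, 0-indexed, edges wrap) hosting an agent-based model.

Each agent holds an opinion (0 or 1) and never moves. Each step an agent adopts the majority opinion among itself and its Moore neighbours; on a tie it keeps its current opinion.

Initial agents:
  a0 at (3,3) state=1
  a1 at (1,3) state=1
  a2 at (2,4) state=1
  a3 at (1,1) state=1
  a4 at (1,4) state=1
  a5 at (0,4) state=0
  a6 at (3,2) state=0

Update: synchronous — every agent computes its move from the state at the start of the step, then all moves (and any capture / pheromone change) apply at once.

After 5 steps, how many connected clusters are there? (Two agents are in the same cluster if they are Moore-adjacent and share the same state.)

t=1: a0@(3,3):1 a1@(1,3):1 a2@(2,4):1 a3@(1,1):1 a4@(1,4):1 a5@(0,4):1 a6@(3,2):0
t=2: (unchanged — steady state)

3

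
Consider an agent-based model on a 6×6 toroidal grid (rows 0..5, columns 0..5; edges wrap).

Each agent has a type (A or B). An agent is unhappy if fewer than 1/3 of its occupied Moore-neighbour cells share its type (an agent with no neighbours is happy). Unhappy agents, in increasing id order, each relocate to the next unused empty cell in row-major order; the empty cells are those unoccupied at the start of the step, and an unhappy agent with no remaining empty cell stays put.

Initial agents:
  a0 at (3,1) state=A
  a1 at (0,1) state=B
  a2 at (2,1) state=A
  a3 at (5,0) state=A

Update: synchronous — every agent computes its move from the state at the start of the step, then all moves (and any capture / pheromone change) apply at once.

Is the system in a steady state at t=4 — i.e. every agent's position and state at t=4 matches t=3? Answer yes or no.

yes

t=1: a0@(3,1):A a1@(0,0):B a2@(2,1):A a3@(0,2):A
t=2: (unchanged — steady state)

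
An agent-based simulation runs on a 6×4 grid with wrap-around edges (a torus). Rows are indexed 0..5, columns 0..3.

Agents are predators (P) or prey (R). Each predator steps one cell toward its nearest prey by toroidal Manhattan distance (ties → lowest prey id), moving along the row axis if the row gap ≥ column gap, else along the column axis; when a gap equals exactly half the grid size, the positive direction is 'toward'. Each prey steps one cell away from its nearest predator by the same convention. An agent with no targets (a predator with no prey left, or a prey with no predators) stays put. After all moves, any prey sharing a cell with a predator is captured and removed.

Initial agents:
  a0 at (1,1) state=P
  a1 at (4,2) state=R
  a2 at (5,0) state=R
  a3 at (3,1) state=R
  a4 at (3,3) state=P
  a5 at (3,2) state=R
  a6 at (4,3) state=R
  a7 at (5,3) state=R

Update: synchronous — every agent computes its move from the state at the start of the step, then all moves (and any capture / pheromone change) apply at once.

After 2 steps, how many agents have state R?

t=1: a0@(2,1):P a1@(5,2):R a2@(4,0):R a3@(4,1):R a4@(3,2):P a5@(3,1):R a6@(5,3):R a7@(0,3):R
t=2: a0@(3,1):P a1@(0,2):R a2@(5,0):R a3@(5,1):R a4@(3,1):P a5@(4,1):R a6@(0,3):R a7@(5,3):R

6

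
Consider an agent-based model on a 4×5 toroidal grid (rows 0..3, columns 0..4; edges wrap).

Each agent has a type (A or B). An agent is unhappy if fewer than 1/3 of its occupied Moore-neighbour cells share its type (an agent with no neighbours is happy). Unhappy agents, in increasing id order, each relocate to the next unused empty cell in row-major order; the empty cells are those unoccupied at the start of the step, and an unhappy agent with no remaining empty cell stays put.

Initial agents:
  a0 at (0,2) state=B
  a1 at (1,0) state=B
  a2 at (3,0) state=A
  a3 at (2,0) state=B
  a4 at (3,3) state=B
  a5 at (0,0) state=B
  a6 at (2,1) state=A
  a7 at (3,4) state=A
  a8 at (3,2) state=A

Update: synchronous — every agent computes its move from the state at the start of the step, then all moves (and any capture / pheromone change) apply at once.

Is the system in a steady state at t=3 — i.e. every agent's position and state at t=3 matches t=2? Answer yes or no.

t=1: a0@(0,2):B a1@(1,0):B a2@(3,0):A a3@(0,1):B a4@(3,3):B a5@(0,0):B a6@(2,1):A a7@(0,3):A a8@(3,2):A
t=2: (unchanged — steady state)

yes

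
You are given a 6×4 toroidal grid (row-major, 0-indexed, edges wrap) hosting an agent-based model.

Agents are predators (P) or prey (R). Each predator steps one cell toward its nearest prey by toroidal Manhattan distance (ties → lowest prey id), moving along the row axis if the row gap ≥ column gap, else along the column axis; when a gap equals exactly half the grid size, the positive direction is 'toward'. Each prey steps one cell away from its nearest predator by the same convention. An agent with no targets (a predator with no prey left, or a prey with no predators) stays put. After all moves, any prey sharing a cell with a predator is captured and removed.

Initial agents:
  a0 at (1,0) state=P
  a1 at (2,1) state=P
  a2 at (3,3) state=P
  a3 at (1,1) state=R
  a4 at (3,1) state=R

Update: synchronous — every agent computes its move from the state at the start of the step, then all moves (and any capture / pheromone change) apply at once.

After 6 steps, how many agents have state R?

t=1: a0@(1,1):P a1@(1,1):P a2@(3,0):P a3@(1,2):R a4@(4,1):R
t=2: a0@(1,2):P a1@(1,2):P a2@(4,0):P a3@(1,3):R a4@(5,1):R
t=3: a0@(1,3):P a1@(1,3):P a2@(5,0):P a3@(1,0):R a4@(0,1):R
t=4: a0@(1,0):P a1@(1,0):P a2@(0,0):P a3@(1,1):R a4@(1,1):R
t=5: a0@(1,1):P a1@(1,1):P a2@(1,0):P a3@(1,2):R a4@(1,2):R
t=6: a0@(1,2):P a1@(1,2):P a2@(1,1):P a3@(1,3):R a4@(1,3):R

2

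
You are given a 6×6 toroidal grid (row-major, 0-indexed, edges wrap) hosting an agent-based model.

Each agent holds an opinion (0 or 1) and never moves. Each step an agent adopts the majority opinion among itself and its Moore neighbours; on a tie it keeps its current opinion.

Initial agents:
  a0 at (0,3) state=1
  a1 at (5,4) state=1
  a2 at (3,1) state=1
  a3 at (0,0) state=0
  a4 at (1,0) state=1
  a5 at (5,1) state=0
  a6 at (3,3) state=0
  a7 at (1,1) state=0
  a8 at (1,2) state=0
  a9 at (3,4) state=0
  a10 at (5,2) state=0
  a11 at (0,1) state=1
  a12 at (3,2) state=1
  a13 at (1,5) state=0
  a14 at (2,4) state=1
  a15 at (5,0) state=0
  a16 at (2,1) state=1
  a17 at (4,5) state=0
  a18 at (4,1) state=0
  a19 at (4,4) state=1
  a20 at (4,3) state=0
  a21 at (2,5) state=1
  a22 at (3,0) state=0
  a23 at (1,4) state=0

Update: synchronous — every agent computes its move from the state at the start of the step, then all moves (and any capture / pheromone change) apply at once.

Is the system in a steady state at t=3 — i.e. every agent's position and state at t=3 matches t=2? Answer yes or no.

t=1: a0@(0,3):0 a1@(5,4):1 a2@(3,1):1 a3@(0,0):0 a4@(1,0):1 a5@(5,1):0 a6@(3,3):0 a7@(1,1):0 a8@(1,2):1 a9@(3,4):0 a10@(5,2):0 a11@(0,1):0 a12@(3,2):1 a13@(1,5):0 a14@(2,4):0 a15@(5,0):0 a16@(2,1):1 a17@(4,5):0 a18@(4,1):0 a19@(4,4):0 a20@(4,3):0 a21@(2,5):0 a22@(3,0):0 a23@(1,4):1
t=2: a0@(0,3):1 a1@(5,4):0 a2@(3,1):1 a3@(0,0):0 a4@(1,0):0 a5@(5,1):0 a6@(3,3):0 a7@(1,1):0 a8@(1,2):0 a9@(3,4):0 a10@(5,2):0 a11@(0,1):0 a12@(3,2):1 a13@(1,5):0 a14@(2,4):0 a15@(5,0):0 a16@(2,1):1 a17@(4,5):0 a18@(4,1):0 a19@(4,4):0 a20@(4,3):0 a21@(2,5):0 a22@(3,0):0 a23@(1,4):0
t=3: a0@(0,3):0 a1@(5,4):0 a2@(3,1):1 a3@(0,0):0 a4@(1,0):0 a5@(5,1):0 a6@(3,3):0 a7@(1,1):0 a8@(1,2):0 a9@(3,4):0 a10@(5,2):0 a11@(0,1):0 a12@(3,2):1 a13@(1,5):0 a14@(2,4):0 a15@(5,0):0 a16@(2,1):0 a17@(4,5):0 a18@(4,1):0 a19@(4,4):0 a20@(4,3):0 a21@(2,5):0 a22@(3,0):0 a23@(1,4):0

no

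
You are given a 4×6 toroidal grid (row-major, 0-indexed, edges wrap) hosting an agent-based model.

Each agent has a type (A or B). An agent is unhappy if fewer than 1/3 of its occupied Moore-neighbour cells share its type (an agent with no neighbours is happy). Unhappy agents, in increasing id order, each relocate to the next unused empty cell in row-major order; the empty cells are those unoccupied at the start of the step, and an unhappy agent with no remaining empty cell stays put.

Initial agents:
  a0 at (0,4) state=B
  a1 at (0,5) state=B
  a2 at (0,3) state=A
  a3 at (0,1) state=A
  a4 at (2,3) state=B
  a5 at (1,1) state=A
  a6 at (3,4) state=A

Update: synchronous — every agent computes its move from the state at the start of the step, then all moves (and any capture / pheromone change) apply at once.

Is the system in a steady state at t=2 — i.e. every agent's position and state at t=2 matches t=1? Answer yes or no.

yes

t=1: a0@(0,4):B a1@(0,5):B a2@(0,3):A a3@(0,1):A a4@(0,0):B a5@(1,1):A a6@(0,2):A
t=2: (unchanged — steady state)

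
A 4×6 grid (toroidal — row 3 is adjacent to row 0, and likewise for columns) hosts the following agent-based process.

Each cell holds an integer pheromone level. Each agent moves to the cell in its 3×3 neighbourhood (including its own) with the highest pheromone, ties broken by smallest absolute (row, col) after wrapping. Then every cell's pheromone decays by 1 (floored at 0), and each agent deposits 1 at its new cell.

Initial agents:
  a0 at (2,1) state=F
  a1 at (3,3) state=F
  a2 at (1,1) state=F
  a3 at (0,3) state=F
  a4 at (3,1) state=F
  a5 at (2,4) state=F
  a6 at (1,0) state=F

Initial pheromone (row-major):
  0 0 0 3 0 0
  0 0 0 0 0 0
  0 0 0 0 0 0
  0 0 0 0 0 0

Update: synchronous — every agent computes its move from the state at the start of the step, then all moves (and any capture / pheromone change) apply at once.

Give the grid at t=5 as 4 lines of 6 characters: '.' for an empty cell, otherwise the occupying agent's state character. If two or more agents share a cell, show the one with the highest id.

t=1: a0@(1,0) a1@(0,3) a2@(0,0) a3@(0,3) a4@(0,0) a5@(1,3) a6@(0,0) | pheromone: 3 0 0 4 0 0 / 1 0 0 1 0 0 / 0 0 0 0 0 0 / 0 0 0 0 0 0
t=2: a0@(0,0) a1@(0,3) a2@(0,0) a3@(0,3) a4@(0,0) a5@(0,3) a6@(0,0) | pheromone: 6 0 0 6 0 0 / 0 0 0 0 0 0 / 0 0 0 0 0 0 / 0 0 0 0 0 0
t=3: a0@(0,0) a1@(0,3) a2@(0,0) a3@(0,3) a4@(0,0) a5@(0,3) a6@(0,0) | pheromone: 9 0 0 8 0 0 / 0 0 0 0 0 0 / 0 0 0 0 0 0 / 0 0 0 0 0 0
t=4: a0@(0,0) a1@(0,3) a2@(0,0) a3@(0,3) a4@(0,0) a5@(0,3) a6@(0,0) | pheromone: 12 0 0 10 0 0 / 0 0 0 0 0 0 / 0 0 0 0 0 0 / 0 0 0 0 0 0
t=5: a0@(0,0) a1@(0,3) a2@(0,0) a3@(0,3) a4@(0,0) a5@(0,3) a6@(0,0) | pheromone: 15 0 0 12 0 0 / 0 0 0 0 0 0 / 0 0 0 0 0 0 / 0 0 0 0 0 0

F..F..
......
......
......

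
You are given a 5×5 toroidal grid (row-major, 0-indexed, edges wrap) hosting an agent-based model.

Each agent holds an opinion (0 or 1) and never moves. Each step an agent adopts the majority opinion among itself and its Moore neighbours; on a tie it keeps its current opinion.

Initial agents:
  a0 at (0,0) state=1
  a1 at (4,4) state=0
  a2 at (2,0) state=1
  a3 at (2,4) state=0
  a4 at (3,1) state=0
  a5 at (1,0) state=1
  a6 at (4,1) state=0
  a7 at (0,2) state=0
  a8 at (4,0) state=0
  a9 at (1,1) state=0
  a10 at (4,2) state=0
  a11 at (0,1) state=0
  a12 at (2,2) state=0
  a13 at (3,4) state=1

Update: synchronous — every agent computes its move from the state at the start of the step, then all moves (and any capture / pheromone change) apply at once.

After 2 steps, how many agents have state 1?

3

t=1: a0@(0,0):0 a1@(4,4):0 a2@(2,0):1 a3@(2,4):1 a4@(3,1):0 a5@(1,0):1 a6@(4,1):0 a7@(0,2):0 a8@(4,0):0 a9@(1,1):0 a10@(4,2):0 a11@(0,1):0 a12@(2,2):0 a13@(3,4):0
t=2: (unchanged — steady state)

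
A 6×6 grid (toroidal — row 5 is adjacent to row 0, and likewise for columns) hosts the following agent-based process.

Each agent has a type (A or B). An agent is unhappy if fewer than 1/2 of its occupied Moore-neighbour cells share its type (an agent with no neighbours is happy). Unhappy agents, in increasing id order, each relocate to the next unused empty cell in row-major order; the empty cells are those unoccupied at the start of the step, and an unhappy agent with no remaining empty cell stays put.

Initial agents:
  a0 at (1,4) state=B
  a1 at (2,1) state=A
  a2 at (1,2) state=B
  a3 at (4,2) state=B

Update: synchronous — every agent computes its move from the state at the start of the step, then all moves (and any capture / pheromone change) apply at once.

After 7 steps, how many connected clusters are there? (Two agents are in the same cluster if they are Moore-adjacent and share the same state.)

t=1: a0@(1,4):B a1@(0,0):A a2@(0,1):B a3@(4,2):B
t=2: a0@(1,4):B a1@(0,2):A a2@(0,3):B a3@(4,2):B
t=3: a0@(1,4):B a1@(0,0):A a2@(0,3):B a3@(4,2):B
t=4: (unchanged — steady state)

3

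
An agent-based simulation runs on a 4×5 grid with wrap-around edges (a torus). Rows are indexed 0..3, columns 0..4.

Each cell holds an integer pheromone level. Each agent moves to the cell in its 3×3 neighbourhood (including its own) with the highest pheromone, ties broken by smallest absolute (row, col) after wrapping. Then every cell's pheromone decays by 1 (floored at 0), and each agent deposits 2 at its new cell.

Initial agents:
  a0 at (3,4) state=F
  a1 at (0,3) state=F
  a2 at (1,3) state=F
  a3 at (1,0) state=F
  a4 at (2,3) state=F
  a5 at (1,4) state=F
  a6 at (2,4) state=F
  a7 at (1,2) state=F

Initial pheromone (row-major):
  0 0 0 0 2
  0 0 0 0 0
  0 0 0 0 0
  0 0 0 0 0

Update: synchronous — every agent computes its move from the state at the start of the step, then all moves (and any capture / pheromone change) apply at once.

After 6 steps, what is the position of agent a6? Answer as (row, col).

(0, 4)

t=1: a0@(0,4) a1@(0,4) a2@(0,4) a3@(0,4) a4@(1,2) a5@(0,4) a6@(1,0) a7@(0,1) | pheromone: 0 2 0 0 11 / 2 0 2 0 0 / 0 0 0 0 0 / 0 0 0 0 0
t=2: a0@(0,4) a1@(0,4) a2@(0,4) a3@(0,4) a4@(0,1) a5@(0,4) a6@(0,4) a7@(0,1) | pheromone: 0 5 0 0 22 / 1 0 1 0 0 / 0 0 0 0 0 / 0 0 0 0 0
t=3: a0@(0,4) a1@(0,4) a2@(0,4) a3@(0,4) a4@(0,1) a5@(0,4) a6@(0,4) a7@(0,1) | pheromone: 0 8 0 0 33 / 0 0 0 0 0 / 0 0 0 0 0 / 0 0 0 0 0
t=4: a0@(0,4) a1@(0,4) a2@(0,4) a3@(0,4) a4@(0,1) a5@(0,4) a6@(0,4) a7@(0,1) | pheromone: 0 11 0 0 44 / 0 0 0 0 0 / 0 0 0 0 0 / 0 0 0 0 0
t=5: a0@(0,4) a1@(0,4) a2@(0,4) a3@(0,4) a4@(0,1) a5@(0,4) a6@(0,4) a7@(0,1) | pheromone: 0 14 0 0 55 / 0 0 0 0 0 / 0 0 0 0 0 / 0 0 0 0 0
t=6: a0@(0,4) a1@(0,4) a2@(0,4) a3@(0,4) a4@(0,1) a5@(0,4) a6@(0,4) a7@(0,1) | pheromone: 0 17 0 0 66 / 0 0 0 0 0 / 0 0 0 0 0 / 0 0 0 0 0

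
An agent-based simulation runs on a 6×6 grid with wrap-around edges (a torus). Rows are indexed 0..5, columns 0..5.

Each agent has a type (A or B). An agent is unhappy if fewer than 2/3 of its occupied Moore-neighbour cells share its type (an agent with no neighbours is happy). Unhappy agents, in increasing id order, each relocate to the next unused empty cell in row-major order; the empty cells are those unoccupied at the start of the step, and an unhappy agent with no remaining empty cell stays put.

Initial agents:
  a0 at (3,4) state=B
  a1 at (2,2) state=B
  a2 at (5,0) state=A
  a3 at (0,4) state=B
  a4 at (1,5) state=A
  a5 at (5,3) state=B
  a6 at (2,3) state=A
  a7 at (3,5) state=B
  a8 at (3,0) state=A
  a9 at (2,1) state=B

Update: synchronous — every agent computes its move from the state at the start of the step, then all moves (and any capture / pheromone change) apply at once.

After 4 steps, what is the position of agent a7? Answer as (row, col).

(2, 3)

t=1: a0@(0,0):B a1@(0,1):B a2@(5,0):A a3@(0,2):B a4@(0,3):A a5@(5,3):B a6@(0,5):A a7@(1,0):B a8@(1,1):A a9@(1,2):B
t=2: a0@(0,4):B a1@(0,1):B a2@(1,3):A a3@(1,4):B a4@(1,5):A a5@(2,0):B a6@(2,1):A a7@(2,2):B a8@(2,3):A a9@(2,4):B
t=3: a0@(0,0):B a1@(0,1):B a2@(0,2):A a3@(0,3):B a4@(0,5):A a5@(1,0):B a6@(1,1):A a7@(1,2):B a8@(2,5):A a9@(3,0):B
t=4: a0@(0,4):B a1@(1,3):B a2@(1,4):A a3@(1,5):B a4@(2,0):A a5@(2,1):B a6@(2,2):A a7@(2,3):B a8@(2,4):A a9@(3,1):B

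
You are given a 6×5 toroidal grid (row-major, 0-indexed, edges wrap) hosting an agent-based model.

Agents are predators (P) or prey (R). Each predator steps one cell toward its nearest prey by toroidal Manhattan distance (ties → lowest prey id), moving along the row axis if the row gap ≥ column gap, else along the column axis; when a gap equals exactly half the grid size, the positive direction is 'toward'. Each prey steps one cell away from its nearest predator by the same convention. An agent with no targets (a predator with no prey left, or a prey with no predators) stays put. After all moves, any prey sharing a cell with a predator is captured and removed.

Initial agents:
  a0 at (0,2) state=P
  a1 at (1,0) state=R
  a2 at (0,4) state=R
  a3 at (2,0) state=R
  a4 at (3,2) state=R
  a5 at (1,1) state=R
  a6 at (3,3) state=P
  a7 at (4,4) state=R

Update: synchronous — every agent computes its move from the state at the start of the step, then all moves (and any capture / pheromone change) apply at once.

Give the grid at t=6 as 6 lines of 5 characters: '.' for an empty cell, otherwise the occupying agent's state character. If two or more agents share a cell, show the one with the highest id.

t=1: a0@(0,3):P a1@(1,4):R a2@(0,0):R a3@(2,1):R a4@(3,1):R a5@(2,1):R a6@(3,2):P a7@(5,4):R
t=2: a0@(1,3):P a1@(2,4):R a2@(0,1):R a3@(1,1):R a4@(3,0):R a5@(1,1):R a6@(3,1):P a7@(4,4):R
t=3: a0@(2,3):P a1@(3,4):R a2@(0,0):R a3@(1,0):R a4@(3,4):R a5@(1,0):R a6@(3,0):P a7@(4,3):R
t=4: a0@(3,3):P a2@(5,0):R a3@(0,0):R a5@(0,0):R a6@(3,4):P a7@(5,3):R
t=5: a0@(4,3):P a2@(0,0):R a3@(5,0):R a5@(5,0):R a6@(4,4):P a7@(0,3):R
t=6: a0@(5,3):P a2@(1,0):R a3@(0,0):R a5@(0,0):R a6@(5,4):P a7@(1,3):R

R....
R..R.
.....
.....
.....
...PP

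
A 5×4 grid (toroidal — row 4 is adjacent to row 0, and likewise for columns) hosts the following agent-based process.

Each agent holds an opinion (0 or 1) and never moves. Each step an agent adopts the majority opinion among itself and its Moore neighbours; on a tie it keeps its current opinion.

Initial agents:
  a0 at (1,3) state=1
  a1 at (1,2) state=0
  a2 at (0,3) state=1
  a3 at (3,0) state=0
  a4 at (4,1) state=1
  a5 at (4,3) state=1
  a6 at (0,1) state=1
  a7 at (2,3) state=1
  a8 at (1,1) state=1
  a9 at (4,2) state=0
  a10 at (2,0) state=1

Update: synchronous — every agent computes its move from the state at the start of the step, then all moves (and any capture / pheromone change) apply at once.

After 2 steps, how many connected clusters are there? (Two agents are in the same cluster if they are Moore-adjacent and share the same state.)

1

t=1: a0@(1,3):1 a1@(1,2):1 a2@(0,3):1 a3@(3,0):1 a4@(4,1):1 a5@(4,3):1 a6@(0,1):1 a7@(2,3):1 a8@(1,1):1 a9@(4,2):1 a10@(2,0):1
t=2: (unchanged — steady state)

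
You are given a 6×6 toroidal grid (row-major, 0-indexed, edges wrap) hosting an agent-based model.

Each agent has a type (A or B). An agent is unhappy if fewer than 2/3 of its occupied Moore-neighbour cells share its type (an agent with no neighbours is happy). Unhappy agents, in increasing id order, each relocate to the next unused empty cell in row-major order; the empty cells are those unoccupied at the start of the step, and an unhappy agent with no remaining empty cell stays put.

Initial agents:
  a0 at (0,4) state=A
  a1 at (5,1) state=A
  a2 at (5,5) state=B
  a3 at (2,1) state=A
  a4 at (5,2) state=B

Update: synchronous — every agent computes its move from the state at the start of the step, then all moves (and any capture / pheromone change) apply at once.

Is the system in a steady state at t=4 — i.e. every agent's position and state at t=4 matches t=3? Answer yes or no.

no

t=1: a0@(0,0):A a1@(0,1):A a2@(0,2):B a3@(2,1):A a4@(0,3):B
t=2: a0@(0,0):A a1@(0,4):A a2@(0,5):B a3@(2,1):A a4@(0,3):B
t=3: a0@(0,1):A a1@(0,2):A a2@(1,0):B a3@(2,1):A a4@(1,1):B
t=4: a0@(0,0):A a1@(0,3):A a2@(0,4):B a3@(0,5):A a4@(1,2):B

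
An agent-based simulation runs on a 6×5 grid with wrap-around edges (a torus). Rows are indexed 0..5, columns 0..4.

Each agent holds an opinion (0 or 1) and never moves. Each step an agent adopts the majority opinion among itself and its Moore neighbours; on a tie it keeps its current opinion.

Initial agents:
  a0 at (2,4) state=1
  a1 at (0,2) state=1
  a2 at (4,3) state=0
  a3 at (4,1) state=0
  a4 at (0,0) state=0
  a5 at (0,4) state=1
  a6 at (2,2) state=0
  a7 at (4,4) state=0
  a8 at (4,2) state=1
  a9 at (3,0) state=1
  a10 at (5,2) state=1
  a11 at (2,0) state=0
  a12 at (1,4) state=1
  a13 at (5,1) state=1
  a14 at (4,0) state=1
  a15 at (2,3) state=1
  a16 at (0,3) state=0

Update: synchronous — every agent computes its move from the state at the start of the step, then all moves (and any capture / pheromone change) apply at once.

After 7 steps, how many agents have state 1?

t=1: a0@(2,4):1 a1@(0,2):1 a2@(4,3):0 a3@(4,1):1 a4@(0,0):1 a5@(0,4):1 a6@(2,2):0 a7@(4,4):0 a8@(4,2):1 a9@(3,0):1 a10@(5,2):1 a11@(2,0):1 a12@(1,4):1 a13@(5,1):1 a14@(4,0):1 a15@(2,3):1 a16@(0,3):1
t=2: (unchanged — steady state)

14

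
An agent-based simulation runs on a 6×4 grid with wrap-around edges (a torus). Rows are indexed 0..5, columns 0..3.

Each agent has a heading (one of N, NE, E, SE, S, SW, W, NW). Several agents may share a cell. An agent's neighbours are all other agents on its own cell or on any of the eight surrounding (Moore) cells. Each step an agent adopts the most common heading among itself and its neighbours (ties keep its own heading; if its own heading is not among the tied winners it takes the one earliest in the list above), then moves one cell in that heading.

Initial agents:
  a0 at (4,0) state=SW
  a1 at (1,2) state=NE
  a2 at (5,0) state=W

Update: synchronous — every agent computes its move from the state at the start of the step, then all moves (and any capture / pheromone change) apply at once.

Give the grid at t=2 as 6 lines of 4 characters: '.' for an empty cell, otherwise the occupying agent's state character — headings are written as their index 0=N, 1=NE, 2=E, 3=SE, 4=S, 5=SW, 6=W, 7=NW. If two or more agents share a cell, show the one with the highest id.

..5.
....
....
....
....
1.6.

t=1: a0@(5,3):SW a1@(0,3):NE a2@(5,3):W
t=2: a0@(0,2):SW a1@(5,0):NE a2@(5,2):W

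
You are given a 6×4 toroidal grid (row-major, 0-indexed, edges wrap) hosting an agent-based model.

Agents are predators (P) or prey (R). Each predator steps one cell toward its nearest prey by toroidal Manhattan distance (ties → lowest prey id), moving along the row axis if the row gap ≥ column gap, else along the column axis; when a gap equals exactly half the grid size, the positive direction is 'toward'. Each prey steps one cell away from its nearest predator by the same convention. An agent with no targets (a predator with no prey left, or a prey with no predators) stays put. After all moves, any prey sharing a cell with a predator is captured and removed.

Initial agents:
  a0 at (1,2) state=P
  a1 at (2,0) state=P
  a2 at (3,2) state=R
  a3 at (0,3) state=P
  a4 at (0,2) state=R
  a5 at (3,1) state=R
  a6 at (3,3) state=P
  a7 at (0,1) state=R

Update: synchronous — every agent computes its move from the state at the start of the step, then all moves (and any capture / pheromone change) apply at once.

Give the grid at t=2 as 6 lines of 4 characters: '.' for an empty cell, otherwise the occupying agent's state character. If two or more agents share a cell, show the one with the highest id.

t=1: a0@(0,2):P a1@(3,0):P a2@(3,1):R a3@(0,2):P a4@(5,2):R a5@(4,1):R a6@(3,2):P a7@(5,1):R
t=2: a0@(5,2):P a1@(3,1):P a2@(3,2):R a3@(5,2):P a4@(4,2):R a5@(5,1):R a6@(3,1):P a7@(4,1):R

....
....
....
.PR.
.RR.
.RP.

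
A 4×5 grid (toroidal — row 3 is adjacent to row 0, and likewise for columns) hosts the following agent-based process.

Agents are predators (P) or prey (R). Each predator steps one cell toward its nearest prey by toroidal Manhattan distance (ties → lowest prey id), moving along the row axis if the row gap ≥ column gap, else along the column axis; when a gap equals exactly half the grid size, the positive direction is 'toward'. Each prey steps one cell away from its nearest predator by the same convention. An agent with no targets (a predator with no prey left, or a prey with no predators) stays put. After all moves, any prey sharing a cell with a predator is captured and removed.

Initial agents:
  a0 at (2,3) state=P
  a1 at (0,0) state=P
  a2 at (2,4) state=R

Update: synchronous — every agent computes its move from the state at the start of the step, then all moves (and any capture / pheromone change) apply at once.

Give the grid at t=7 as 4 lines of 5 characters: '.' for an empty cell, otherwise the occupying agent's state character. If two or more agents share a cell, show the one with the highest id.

.....
.....
PR...
.....

t=1: a0@(2,4):P a1@(1,0):P a2@(2,0):R
t=2: a0@(2,0):P a1@(2,0):P a2@(2,1):R
t=3: a0@(2,1):P a1@(2,1):P a2@(2,2):R
t=4: a0@(2,2):P a1@(2,2):P a2@(2,3):R
t=5: a0@(2,3):P a1@(2,3):P a2@(2,4):R
t=6: a0@(2,4):P a1@(2,4):P a2@(2,0):R
t=7: a0@(2,0):P a1@(2,0):P a2@(2,1):R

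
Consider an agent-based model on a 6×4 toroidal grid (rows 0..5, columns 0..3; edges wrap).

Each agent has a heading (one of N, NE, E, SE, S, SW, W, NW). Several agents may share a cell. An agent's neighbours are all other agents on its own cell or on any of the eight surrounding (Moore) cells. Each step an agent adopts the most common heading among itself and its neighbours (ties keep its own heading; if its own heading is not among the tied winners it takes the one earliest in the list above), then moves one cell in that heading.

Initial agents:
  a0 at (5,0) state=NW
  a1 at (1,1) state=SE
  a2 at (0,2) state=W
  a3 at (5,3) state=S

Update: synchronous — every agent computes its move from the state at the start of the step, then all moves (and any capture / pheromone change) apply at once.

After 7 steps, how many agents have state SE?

1

t=1: a0@(4,3):NW a1@(2,2):SE a2@(0,1):W a3@(0,3):S
t=2: a0@(3,2):NW a1@(3,3):SE a2@(0,0):W a3@(1,3):S
t=3: a0@(2,1):NW a1@(4,0):SE a2@(0,3):W a3@(2,3):S
t=4: a0@(1,0):NW a1@(5,1):SE a2@(0,2):W a3@(3,3):S
t=5: a0@(0,3):NW a1@(0,2):SE a2@(0,1):W a3@(4,3):S
t=6: a0@(5,2):NW a1@(1,3):SE a2@(0,0):W a3@(5,3):S
t=7: a0@(4,1):NW a1@(2,0):SE a2@(0,3):W a3@(0,3):S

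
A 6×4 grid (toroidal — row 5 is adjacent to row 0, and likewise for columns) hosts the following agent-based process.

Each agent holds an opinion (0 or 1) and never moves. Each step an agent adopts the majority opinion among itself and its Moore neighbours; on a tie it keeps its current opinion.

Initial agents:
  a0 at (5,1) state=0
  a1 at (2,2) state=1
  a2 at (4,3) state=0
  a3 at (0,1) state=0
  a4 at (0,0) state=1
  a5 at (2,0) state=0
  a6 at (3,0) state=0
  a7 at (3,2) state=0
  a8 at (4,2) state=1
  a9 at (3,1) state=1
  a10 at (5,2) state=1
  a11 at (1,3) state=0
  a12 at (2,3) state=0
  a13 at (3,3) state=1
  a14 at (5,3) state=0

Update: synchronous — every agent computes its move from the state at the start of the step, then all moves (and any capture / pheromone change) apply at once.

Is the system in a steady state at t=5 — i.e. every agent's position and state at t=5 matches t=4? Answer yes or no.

no

t=1: a0@(5,1):1 a1@(2,2):1 a2@(4,3):0 a3@(0,1):0 a4@(0,0):0 a5@(2,0):0 a6@(3,0):0 a7@(3,2):1 a8@(4,2):1 a9@(3,1):1 a10@(5,2):0 a11@(1,3):0 a12@(2,3):0 a13@(3,3):0 a14@(5,3):1
t=2: a0@(5,1):0 a1@(2,2):1 a2@(4,3):0 a3@(0,1):0 a4@(0,0):0 a5@(2,0):0 a6@(3,0):0 a7@(3,2):1 a8@(4,2):1 a9@(3,1):1 a10@(5,2):0 a11@(1,3):0 a12@(2,3):0 a13@(3,3):0 a14@(5,3):0
t=3: a0@(5,1):0 a1@(2,2):1 a2@(4,3):0 a3@(0,1):0 a4@(0,0):0 a5@(2,0):0 a6@(3,0):0 a7@(3,2):1 a8@(4,2):0 a9@(3,1):1 a10@(5,2):0 a11@(1,3):0 a12@(2,3):0 a13@(3,3):0 a14@(5,3):0
t=4: a0@(5,1):0 a1@(2,2):1 a2@(4,3):0 a3@(0,1):0 a4@(0,0):0 a5@(2,0):0 a6@(3,0):0 a7@(3,2):0 a8@(4,2):0 a9@(3,1):1 a10@(5,2):0 a11@(1,3):0 a12@(2,3):0 a13@(3,3):0 a14@(5,3):0
t=5: a0@(5,1):0 a1@(2,2):0 a2@(4,3):0 a3@(0,1):0 a4@(0,0):0 a5@(2,0):0 a6@(3,0):0 a7@(3,2):0 a8@(4,2):0 a9@(3,1):0 a10@(5,2):0 a11@(1,3):0 a12@(2,3):0 a13@(3,3):0 a14@(5,3):0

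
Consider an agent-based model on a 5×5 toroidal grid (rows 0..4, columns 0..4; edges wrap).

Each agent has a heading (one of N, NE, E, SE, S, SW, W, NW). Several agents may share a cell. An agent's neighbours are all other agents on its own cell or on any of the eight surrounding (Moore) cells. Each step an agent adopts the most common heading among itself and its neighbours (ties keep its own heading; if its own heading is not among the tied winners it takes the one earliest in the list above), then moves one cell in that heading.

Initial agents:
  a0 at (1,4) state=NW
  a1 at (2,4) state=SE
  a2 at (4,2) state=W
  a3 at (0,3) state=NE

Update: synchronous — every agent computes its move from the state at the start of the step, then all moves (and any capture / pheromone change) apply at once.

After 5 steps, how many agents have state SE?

t=1: a0@(0,3):NW a1@(3,0):SE a2@(4,1):W a3@(4,4):NE
t=2: a0@(4,2):NW a1@(4,1):SE a2@(4,0):W a3@(3,0):NE
t=3: a0@(3,1):NW a1@(0,2):SE a2@(4,4):W a3@(2,1):NE
t=4: a0@(2,0):NW a1@(1,3):SE a2@(4,3):W a3@(1,2):NE
t=5: a0@(1,4):NW a1@(2,4):SE a2@(4,2):W a3@(0,3):NE

1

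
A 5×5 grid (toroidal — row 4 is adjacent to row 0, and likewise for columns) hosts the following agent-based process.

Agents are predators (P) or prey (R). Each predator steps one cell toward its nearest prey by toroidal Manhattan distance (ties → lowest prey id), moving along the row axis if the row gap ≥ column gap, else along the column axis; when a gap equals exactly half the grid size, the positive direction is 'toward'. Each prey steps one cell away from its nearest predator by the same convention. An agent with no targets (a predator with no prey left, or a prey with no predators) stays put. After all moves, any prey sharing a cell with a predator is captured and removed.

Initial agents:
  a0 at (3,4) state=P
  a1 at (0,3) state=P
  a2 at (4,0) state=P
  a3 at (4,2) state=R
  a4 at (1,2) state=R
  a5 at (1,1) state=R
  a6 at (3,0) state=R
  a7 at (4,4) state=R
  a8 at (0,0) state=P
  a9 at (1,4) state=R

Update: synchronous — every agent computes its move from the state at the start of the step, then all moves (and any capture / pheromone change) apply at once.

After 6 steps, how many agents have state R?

3

t=1: a0@(3,0):P a1@(4,3):P a2@(3,0):P a3@(3,2):R a4@(2,2):R a5@(2,1):R a6@(3,1):R a7@(0,4):R a8@(1,0):P a9@(0,4):R
t=2: a0@(3,1):P a1@(3,3):P a2@(3,1):P a4@(2,3):R a5@(1,1):R a6@(3,2):R a7@(1,4):R a8@(2,0):P a9@(1,4):R
t=3: a0@(3,2):P a1@(2,3):P a2@(3,2):P a4@(1,3):R a5@(0,1):R a6@(3,3):R a7@(0,4):R a8@(2,4):P a9@(0,4):R
t=4: a0@(3,3):P a1@(1,3):P a2@(3,3):P a4@(0,3):R a5@(1,1):R a6@(3,4):R a7@(4,4):R a8@(1,4):P a9@(4,4):R
t=5: a0@(3,4):P a1@(0,3):P a2@(3,4):P a4@(4,3):R a5@(1,0):R a6@(3,0):R a8@(0,4):P
t=6: a0@(3,0):P a1@(4,3):P a2@(3,0):P a4@(3,3):R a5@(2,0):R a6@(3,1):R a8@(4,4):P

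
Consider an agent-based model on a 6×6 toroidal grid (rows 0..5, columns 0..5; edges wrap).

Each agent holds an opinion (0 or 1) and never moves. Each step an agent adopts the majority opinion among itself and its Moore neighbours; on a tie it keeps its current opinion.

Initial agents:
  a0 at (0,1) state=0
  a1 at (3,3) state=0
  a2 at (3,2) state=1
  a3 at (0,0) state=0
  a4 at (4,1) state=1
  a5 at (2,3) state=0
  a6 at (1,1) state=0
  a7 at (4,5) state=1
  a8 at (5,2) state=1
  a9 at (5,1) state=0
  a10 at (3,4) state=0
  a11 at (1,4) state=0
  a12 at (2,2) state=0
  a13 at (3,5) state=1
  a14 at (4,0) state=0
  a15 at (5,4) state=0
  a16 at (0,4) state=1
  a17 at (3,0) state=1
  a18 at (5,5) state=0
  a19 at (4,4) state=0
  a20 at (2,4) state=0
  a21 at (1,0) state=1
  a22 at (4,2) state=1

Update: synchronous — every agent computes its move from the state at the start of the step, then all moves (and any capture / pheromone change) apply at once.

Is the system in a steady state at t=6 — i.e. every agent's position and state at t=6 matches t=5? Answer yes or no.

yes

t=1: a0@(0,1):0 a1@(3,3):0 a2@(3,2):1 a3@(0,0):0 a4@(4,1):1 a5@(2,3):0 a6@(1,1):0 a7@(4,5):0 a8@(5,2):1 a9@(5,1):0 a10@(3,4):0 a11@(1,4):0 a12@(2,2):0 a13@(3,5):0 a14@(4,0):1 a15@(5,4):0 a16@(0,4):0 a17@(3,0):1 a18@(5,5):0 a19@(4,4):0 a20@(2,4):0 a21@(1,0):0 a22@(4,2):1
t=2: a0@(0,1):0 a1@(3,3):0 a2@(3,2):1 a3@(0,0):0 a4@(4,1):1 a5@(2,3):0 a6@(1,1):0 a7@(4,5):0 a8@(5,2):1 a9@(5,1):1 a10@(3,4):0 a11@(1,4):0 a12@(2,2):0 a13@(3,5):0 a14@(4,0):0 a15@(5,4):0 a16@(0,4):0 a17@(3,0):1 a18@(5,5):0 a19@(4,4):0 a20@(2,4):0 a21@(1,0):0 a22@(4,2):1
t=3: a0@(0,1):0 a1@(3,3):0 a2@(3,2):1 a3@(0,0):0 a4@(4,1):1 a5@(2,3):0 a6@(1,1):0 a7@(4,5):0 a8@(5,2):1 a9@(5,1):1 a10@(3,4):0 a11@(1,4):0 a12@(2,2):0 a13@(3,5):0 a14@(4,0):0 a15@(5,4):0 a16@(0,4):0 a17@(3,0):0 a18@(5,5):0 a19@(4,4):0 a20@(2,4):0 a21@(1,0):0 a22@(4,2):1
t=4: (unchanged — steady state)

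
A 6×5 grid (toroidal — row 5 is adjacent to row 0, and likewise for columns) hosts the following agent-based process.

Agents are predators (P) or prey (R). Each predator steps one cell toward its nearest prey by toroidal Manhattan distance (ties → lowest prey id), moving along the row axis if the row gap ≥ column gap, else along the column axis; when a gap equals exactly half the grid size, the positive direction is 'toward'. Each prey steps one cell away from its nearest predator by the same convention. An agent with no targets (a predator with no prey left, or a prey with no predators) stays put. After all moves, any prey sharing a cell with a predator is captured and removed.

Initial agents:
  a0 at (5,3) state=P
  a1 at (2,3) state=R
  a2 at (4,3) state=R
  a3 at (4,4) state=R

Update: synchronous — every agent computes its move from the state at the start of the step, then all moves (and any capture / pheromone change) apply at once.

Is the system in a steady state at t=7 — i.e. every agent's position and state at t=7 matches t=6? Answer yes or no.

t=1: a0@(4,3):P a1@(1,3):R a2@(3,3):R a3@(3,4):R
t=2: a0@(3,3):P a1@(0,3):R a2@(2,3):R a3@(2,4):R
t=3: a0@(2,3):P a1@(5,3):R a2@(1,3):R a3@(1,4):R
t=4: a0@(1,3):P a1@(4,3):R a2@(0,3):R a3@(0,4):R
t=5: a0@(0,3):P a1@(3,3):R a2@(5,3):R a3@(5,4):R
t=6: a0@(5,3):P a1@(2,3):R a2@(4,3):R a3@(4,4):R
t=7: a0@(4,3):P a1@(1,3):R a2@(3,3):R a3@(3,4):R

no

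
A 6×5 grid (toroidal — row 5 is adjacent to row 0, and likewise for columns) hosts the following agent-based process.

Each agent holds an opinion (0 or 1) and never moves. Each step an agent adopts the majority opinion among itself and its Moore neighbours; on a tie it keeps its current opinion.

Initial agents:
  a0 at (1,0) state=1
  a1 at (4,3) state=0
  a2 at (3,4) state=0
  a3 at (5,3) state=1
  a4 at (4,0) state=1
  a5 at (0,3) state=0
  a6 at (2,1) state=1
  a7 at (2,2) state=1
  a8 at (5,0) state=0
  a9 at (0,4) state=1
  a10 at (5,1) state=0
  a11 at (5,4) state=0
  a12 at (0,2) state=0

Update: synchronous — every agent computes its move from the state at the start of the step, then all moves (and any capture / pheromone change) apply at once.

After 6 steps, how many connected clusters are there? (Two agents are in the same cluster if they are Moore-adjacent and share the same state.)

t=1: a0@(1,0):1 a1@(4,3):0 a2@(3,4):0 a3@(5,3):0 a4@(4,0):0 a5@(0,3):0 a6@(2,1):1 a7@(2,2):1 a8@(5,0):0 a9@(0,4):1 a10@(5,1):0 a11@(5,4):0 a12@(0,2):0
t=2: a0@(1,0):1 a1@(4,3):0 a2@(3,4):0 a3@(5,3):0 a4@(4,0):0 a5@(0,3):0 a6@(2,1):1 a7@(2,2):1 a8@(5,0):0 a9@(0,4):0 a10@(5,1):0 a11@(5,4):0 a12@(0,2):0
t=3: (unchanged — steady state)

2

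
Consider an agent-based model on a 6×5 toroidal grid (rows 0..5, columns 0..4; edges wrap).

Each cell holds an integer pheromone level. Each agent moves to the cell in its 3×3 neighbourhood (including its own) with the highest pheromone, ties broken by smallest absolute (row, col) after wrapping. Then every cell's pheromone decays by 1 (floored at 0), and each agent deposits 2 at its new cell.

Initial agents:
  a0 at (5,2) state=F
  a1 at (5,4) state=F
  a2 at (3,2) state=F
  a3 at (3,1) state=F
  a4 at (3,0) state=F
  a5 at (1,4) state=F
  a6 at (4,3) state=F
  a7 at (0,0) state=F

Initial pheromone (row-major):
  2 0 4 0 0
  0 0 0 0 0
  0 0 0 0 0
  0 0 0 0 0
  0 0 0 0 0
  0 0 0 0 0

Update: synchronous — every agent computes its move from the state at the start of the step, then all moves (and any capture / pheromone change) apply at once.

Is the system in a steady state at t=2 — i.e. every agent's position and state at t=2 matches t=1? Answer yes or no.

t=1: a0@(0,2) a1@(0,0) a2@(2,1) a3@(2,0) a4@(2,0) a5@(0,0) a6@(3,2) a7@(0,0) | pheromone: 7 0 5 0 0 / 0 0 0 0 0 / 4 2 0 0 0 / 0 0 2 0 0 / 0 0 0 0 0 / 0 0 0 0 0
t=2: a0@(0,2) a1@(0,0) a2@(2,0) a3@(2,0) a4@(2,0) a5@(0,0) a6@(2,1) a7@(0,0) | pheromone: 12 0 6 0 0 / 0 0 0 0 0 / 9 3 0 0 0 / 0 0 1 0 0 / 0 0 0 0 0 / 0 0 0 0 0

no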